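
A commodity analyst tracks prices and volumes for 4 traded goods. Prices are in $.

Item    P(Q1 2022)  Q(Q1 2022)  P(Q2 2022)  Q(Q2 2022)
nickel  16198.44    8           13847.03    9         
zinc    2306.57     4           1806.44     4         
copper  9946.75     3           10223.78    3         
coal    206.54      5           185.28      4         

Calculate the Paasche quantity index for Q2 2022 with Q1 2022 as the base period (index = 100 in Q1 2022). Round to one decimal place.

109.1

Paasche quantity index uses current-period prices as weights.
ΣP(Q2 2022)·Q(Q2 2022) = 13847.03×9 + 1806.44×4 + 10223.78×3 + 185.28×4 = 124623.27 + 7225.76 + 30671.34 + 741.12 = 163261.49
ΣP(Q2 2022)·Q(Q1 2022) = 13847.03×8 + 1806.44×4 + 10223.78×3 + 185.28×5 = 110776.24 + 7225.76 + 30671.34 + 926.4 = 149599.74
Index = 163261.49 / 149599.74 × 100 = 109.1322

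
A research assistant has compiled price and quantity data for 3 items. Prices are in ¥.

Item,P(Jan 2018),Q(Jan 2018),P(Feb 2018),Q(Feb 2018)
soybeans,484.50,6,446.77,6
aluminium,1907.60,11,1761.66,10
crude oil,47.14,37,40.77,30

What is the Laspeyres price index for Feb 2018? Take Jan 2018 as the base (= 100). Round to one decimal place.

91.9

Laspeyres price index uses base-period quantities as weights.
ΣP(Feb 2018)·Q(Jan 2018) = 446.77×6 + 1761.66×11 + 40.77×37 = 2680.62 + 19378.26 + 1508.49 = 23567.37
ΣP(Jan 2018)·Q(Jan 2018) = 484.50×6 + 1907.60×11 + 47.14×37 = 2907 + 20983.6 + 1744.18 = 25634.78
Index = 23567.37 / 25634.78 × 100 = 91.9351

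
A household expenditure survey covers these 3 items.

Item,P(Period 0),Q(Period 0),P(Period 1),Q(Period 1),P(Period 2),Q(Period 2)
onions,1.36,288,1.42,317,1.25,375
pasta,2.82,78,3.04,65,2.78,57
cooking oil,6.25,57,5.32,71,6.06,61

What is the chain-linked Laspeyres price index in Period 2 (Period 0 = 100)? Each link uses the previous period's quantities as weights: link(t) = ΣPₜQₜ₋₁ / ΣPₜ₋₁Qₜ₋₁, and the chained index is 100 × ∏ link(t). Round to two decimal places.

Link Period 0→Period 1:
ΣP(Period 1)Q(Period 0) = 1.42×288 + 3.04×78 + 5.32×57 = 408.96 + 237.12 + 303.24 = 949.32
ΣP(Period 0)Q(Period 0) = 1.36×288 + 2.82×78 + 6.25×57 = 391.68 + 219.96 + 356.25 = 967.89
link = 949.32/967.89 = 0.980814
Link Period 1→Period 2:
ΣP(Period 2)Q(Period 1) = 1.25×317 + 2.78×65 + 6.06×71 = 396.25 + 180.7 + 430.26 = 1007.21
ΣP(Period 1)Q(Period 1) = 1.42×317 + 3.04×65 + 5.32×71 = 450.14 + 197.6 + 377.72 = 1025.46
link = 1007.21/1025.46 = 0.982203
Chained index = 100 × 0.980814 × 0.982203 = 96.3358

96.34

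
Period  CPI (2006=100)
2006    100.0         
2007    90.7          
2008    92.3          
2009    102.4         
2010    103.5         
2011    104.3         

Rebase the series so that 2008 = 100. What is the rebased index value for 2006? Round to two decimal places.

Rebased(2006) = 100.0 / 92.3 × 100 = 108.3424

108.34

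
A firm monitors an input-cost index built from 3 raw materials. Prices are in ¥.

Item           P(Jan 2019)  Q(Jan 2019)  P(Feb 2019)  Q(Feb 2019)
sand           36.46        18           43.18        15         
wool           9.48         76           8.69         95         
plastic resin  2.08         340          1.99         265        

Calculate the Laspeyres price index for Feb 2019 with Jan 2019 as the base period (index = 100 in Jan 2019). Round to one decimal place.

101.5

Laspeyres price index uses base-period quantities as weights.
ΣP(Feb 2019)·Q(Jan 2019) = 43.18×18 + 8.69×76 + 1.99×340 = 777.24 + 660.44 + 676.6 = 2114.28
ΣP(Jan 2019)·Q(Jan 2019) = 36.46×18 + 9.48×76 + 2.08×340 = 656.28 + 720.48 + 707.2 = 2083.96
Index = 2114.28 / 2083.96 × 100 = 101.4549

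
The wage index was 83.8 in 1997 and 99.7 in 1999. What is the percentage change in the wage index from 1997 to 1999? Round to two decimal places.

18.97%

Change = (99.7 − 83.8) / 83.8 × 100
       = 15.9 / 83.8 × 100 = 18.9737%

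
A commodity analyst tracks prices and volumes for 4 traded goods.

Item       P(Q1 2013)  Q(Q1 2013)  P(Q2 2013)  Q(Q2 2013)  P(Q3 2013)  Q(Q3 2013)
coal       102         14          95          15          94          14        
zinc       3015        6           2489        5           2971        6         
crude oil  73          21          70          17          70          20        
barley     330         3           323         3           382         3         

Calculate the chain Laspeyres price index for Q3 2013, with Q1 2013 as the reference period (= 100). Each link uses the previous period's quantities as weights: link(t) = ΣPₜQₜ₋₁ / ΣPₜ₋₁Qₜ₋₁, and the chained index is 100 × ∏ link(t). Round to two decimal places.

Link Q1 2013→Q2 2013:
ΣP(Q2 2013)Q(Q1 2013) = 95×14 + 2489×6 + 70×21 + 323×3 = 1330 + 14934 + 1470 + 969 = 18703
ΣP(Q1 2013)Q(Q1 2013) = 102×14 + 3015×6 + 73×21 + 330×3 = 1428 + 18090 + 1533 + 990 = 22041
link = 18703/22041 = 0.848555
Link Q2 2013→Q3 2013:
ΣP(Q3 2013)Q(Q2 2013) = 94×15 + 2971×5 + 70×17 + 382×3 = 1410 + 14855 + 1190 + 1146 = 18601
ΣP(Q2 2013)Q(Q2 2013) = 95×15 + 2489×5 + 70×17 + 323×3 = 1425 + 12445 + 1190 + 969 = 16029
link = 18601/16029 = 1.160459
Chained index = 100 × 0.848555 × 1.160459 = 98.4713

98.47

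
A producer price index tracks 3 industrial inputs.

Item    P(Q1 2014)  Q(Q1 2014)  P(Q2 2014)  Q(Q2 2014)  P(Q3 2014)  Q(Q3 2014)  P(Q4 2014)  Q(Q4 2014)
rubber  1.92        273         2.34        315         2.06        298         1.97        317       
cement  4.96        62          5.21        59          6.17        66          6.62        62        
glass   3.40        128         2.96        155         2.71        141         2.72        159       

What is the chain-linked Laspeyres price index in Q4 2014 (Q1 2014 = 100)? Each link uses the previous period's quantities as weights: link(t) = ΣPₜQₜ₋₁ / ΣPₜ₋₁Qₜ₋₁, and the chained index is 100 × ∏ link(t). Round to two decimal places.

101.19

Link Q1 2014→Q2 2014:
ΣP(Q2 2014)Q(Q1 2014) = 2.34×273 + 5.21×62 + 2.96×128 = 638.82 + 323.02 + 378.88 = 1340.72
ΣP(Q1 2014)Q(Q1 2014) = 1.92×273 + 4.96×62 + 3.40×128 = 524.16 + 307.52 + 435.2 = 1266.88
link = 1340.72/1266.88 = 1.058285
Link Q2 2014→Q3 2014:
ΣP(Q3 2014)Q(Q2 2014) = 2.06×315 + 6.17×59 + 2.71×155 = 648.9 + 364.03 + 420.05 = 1432.98
ΣP(Q2 2014)Q(Q2 2014) = 2.34×315 + 5.21×59 + 2.96×155 = 737.1 + 307.39 + 458.8 = 1503.29
link = 1432.98/1503.29 = 0.953229
Link Q3 2014→Q4 2014:
ΣP(Q4 2014)Q(Q3 2014) = 1.97×298 + 6.62×66 + 2.72×141 = 587.06 + 436.92 + 383.52 = 1407.5
ΣP(Q3 2014)Q(Q3 2014) = 2.06×298 + 6.17×66 + 2.71×141 = 613.88 + 407.22 + 382.11 = 1403.21
link = 1407.5/1403.21 = 1.003057
Chained index = 100 × 1.058285 × 0.953229 × 1.003057 = 101.1872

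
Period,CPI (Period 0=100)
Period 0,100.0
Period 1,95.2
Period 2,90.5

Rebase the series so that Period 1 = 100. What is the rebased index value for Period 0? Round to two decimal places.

Rebased(Period 0) = 100.0 / 95.2 × 100 = 105.0420

105.04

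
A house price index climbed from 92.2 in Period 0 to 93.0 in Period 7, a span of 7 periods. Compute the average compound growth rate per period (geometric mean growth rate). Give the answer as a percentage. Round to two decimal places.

Growth factor = (93.0/92.2)^(1/7) = (1.008677)^(1/7) = 1.001235
Growth rate = 1.001235 − 1 = 0.001235 = 0.1235%

0.12%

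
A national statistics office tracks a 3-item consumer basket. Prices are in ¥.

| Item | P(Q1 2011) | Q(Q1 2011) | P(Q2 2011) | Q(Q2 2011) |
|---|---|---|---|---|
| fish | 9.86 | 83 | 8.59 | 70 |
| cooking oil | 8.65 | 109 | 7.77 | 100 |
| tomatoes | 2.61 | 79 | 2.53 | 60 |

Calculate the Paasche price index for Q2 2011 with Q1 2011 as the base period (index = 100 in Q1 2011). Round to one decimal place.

89.4

Paasche price index uses current-period quantities as weights.
ΣP(Q2 2011)·Q(Q2 2011) = 8.59×70 + 7.77×100 + 2.53×60 = 601.3 + 777 + 151.8 = 1530.1
ΣP(Q1 2011)·Q(Q2 2011) = 9.86×70 + 8.65×100 + 2.61×60 = 690.2 + 865 + 156.6 = 1711.8
Index = 1530.1 / 1711.8 × 100 = 89.3854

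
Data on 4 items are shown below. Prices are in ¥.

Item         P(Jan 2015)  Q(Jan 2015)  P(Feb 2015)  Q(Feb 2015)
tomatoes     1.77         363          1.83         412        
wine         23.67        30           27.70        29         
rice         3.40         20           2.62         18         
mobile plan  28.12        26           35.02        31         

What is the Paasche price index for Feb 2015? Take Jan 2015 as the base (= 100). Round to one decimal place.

Paasche price index uses current-period quantities as weights.
ΣP(Feb 2015)·Q(Feb 2015) = 1.83×412 + 27.70×29 + 2.62×18 + 35.02×31 = 753.96 + 803.3 + 47.16 + 1085.62 = 2690.04
ΣP(Jan 2015)·Q(Feb 2015) = 1.77×412 + 23.67×29 + 3.40×18 + 28.12×31 = 729.24 + 686.43 + 61.2 + 871.72 = 2348.59
Index = 2690.04 / 2348.59 × 100 = 114.5385

114.5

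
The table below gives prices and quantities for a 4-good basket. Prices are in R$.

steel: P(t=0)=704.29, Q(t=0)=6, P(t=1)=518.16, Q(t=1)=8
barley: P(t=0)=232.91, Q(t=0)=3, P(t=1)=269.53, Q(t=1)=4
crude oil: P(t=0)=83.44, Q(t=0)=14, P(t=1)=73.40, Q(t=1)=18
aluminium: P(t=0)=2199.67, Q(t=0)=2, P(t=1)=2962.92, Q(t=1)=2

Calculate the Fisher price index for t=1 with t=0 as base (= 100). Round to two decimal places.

Laspeyres component (base-period weights):
ΣP(t=1)Q(t=0) = 518.16×6 + 269.53×3 + 73.40×14 + 2962.92×2 = 3108.96 + 808.59 + 1027.6 + 5925.84 = 10870.99
ΣP(t=0)Q(t=0) = 704.29×6 + 232.91×3 + 83.44×14 + 2199.67×2 = 4225.74 + 698.73 + 1168.16 + 4399.34 = 10491.97
L = 10870.99 / 10491.97 × 100 = 103.6125
Paasche component (current-period weights):
ΣP(t=1)Q(t=1) = 518.16×8 + 269.53×4 + 73.40×18 + 2962.92×2 = 4145.28 + 1078.12 + 1321.2 + 5925.84 = 12470.44
ΣP(t=0)Q(t=1) = 704.29×8 + 232.91×4 + 83.44×18 + 2199.67×2 = 5634.32 + 931.64 + 1501.92 + 4399.34 = 12467.22
P = 12470.44 / 12467.22 × 100 = 100.0258
Fisher = √(L × P) = √(103.6125 × 100.0258) = 101.8034

101.80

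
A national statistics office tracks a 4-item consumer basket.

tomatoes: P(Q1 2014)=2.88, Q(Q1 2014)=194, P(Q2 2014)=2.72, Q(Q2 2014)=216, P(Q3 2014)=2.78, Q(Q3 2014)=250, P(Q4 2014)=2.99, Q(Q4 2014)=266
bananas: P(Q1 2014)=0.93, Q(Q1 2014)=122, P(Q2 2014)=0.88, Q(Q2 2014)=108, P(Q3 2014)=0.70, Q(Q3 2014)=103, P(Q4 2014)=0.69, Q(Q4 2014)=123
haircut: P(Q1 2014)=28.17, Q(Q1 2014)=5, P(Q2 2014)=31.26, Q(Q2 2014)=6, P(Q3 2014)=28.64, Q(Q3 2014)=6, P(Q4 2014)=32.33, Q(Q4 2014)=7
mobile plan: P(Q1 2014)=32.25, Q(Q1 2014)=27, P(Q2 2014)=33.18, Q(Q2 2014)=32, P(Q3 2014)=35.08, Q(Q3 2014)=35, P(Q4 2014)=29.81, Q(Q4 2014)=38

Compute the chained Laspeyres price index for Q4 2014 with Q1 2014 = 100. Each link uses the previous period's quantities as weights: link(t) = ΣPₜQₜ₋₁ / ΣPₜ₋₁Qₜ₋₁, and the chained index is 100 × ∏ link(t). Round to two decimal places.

96.98

Link Q1 2014→Q2 2014:
ΣP(Q2 2014)Q(Q1 2014) = 2.72×194 + 0.88×122 + 31.26×5 + 33.18×27 = 527.68 + 107.36 + 156.3 + 895.86 = 1687.2
ΣP(Q1 2014)Q(Q1 2014) = 2.88×194 + 0.93×122 + 28.17×5 + 32.25×27 = 558.72 + 113.46 + 140.85 + 870.75 = 1683.78
link = 1687.2/1683.78 = 1.002031
Link Q2 2014→Q3 2014:
ΣP(Q3 2014)Q(Q2 2014) = 2.78×216 + 0.70×108 + 28.64×6 + 35.08×32 = 600.48 + 75.6 + 171.84 + 1122.56 = 1970.48
ΣP(Q2 2014)Q(Q2 2014) = 2.72×216 + 0.88×108 + 31.26×6 + 33.18×32 = 587.52 + 95.04 + 187.56 + 1061.76 = 1931.88
link = 1970.48/1931.88 = 1.019981
Link Q3 2014→Q4 2014:
ΣP(Q4 2014)Q(Q3 2014) = 2.99×250 + 0.69×103 + 32.33×6 + 29.81×35 = 747.5 + 71.07 + 193.98 + 1043.35 = 2055.9
ΣP(Q3 2014)Q(Q3 2014) = 2.78×250 + 0.70×103 + 28.64×6 + 35.08×35 = 695 + 72.1 + 171.84 + 1227.8 = 2166.74
link = 2055.9/2166.74 = 0.948845
Chained index = 100 × 1.002031 × 1.019981 × 0.948845 = 96.9769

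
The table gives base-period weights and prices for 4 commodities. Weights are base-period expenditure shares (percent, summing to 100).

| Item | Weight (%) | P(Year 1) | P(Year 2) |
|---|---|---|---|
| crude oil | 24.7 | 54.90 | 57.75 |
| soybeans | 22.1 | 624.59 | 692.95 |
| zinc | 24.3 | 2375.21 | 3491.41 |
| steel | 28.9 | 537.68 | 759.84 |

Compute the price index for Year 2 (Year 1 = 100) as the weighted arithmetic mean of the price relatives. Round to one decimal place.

127.1

crude oil: 24.7 × (57.75/54.90) = 24.7 × 1.051913 = 25.9822
soybeans: 22.1 × (692.95/624.59) = 22.1 × 1.109448 = 24.5188
zinc: 24.3 × (3491.41/2375.21) = 24.3 × 1.469937 = 35.7195
steel: 28.9 × (759.84/537.68) = 28.9 × 1.413183 = 40.8410
Index = Σ wᵢ·(p₁ᵢ/p₀ᵢ) = 25.9822 + 24.5188 + 35.7195 + 40.8410 = 127.0615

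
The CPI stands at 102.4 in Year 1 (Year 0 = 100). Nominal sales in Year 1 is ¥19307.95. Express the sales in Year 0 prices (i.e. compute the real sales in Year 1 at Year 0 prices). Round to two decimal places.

18855.42

Real = Nominal ÷ (Index/100) = 19307.95 ÷ (102.4/100)
     = 19307.95 ÷ 1.024 = 18855.4199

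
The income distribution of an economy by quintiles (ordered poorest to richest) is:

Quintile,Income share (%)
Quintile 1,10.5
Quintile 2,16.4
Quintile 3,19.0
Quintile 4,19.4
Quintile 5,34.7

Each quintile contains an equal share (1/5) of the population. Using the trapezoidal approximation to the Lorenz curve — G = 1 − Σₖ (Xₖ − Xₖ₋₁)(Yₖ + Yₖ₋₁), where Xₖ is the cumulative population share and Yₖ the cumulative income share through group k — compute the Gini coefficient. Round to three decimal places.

Cumulative income shares Yₖ: 0.1050, 0.2690, 0.4590, 0.6530, 1.0000
Σ (Xₖ−Xₖ₋₁)(Yₖ+Yₖ₋₁) = (1/5)(0.1050+0.0000) + (1/5)(0.2690+0.1050) + (1/5)(0.4590+0.2690) + (1/5)(0.6530+0.4590) + (1/5)(1.0000+0.6530)
  = 0.0210 + 0.0748 + 0.1456 + 0.2224 + 0.3306 = 0.7944
G = 1 − 0.7944 = 0.2056

0.206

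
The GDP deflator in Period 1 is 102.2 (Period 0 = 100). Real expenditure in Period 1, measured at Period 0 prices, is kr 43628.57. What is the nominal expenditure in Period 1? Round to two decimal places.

44588.40

Nominal = Real × (Index/100) = 43628.57 × (102.2/100)
        = 43628.57 × 1.022 = 44588.3985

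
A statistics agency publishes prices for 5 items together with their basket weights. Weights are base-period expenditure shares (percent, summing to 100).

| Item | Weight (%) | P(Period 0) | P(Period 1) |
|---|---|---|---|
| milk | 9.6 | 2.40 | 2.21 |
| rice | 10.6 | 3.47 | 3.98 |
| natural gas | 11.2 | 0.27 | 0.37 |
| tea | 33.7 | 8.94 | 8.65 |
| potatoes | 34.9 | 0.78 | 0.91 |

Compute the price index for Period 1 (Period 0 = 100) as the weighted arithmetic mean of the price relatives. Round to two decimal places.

milk: 9.6 × (2.21/2.40) = 9.6 × 0.920833 = 8.8400
rice: 10.6 × (3.98/3.47) = 10.6 × 1.146974 = 12.1579
natural gas: 11.2 × (0.37/0.27) = 11.2 × 1.370370 = 15.3481
tea: 33.7 × (8.65/8.94) = 33.7 × 0.967562 = 32.6068
potatoes: 34.9 × (0.91/0.78) = 34.9 × 1.166667 = 40.7167
Index = Σ wᵢ·(p₁ᵢ/p₀ᵢ) = 8.8400 + 12.1579 + 15.3481 + 32.6068 + 40.7167 = 109.6696

109.67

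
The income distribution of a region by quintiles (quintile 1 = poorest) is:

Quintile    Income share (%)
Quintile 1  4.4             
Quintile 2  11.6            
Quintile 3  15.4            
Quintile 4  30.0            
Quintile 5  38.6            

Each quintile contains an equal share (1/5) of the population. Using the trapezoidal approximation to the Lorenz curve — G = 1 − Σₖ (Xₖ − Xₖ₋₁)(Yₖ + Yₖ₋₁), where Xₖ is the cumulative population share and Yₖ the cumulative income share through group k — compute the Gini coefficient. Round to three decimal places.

Cumulative income shares Yₖ: 0.0440, 0.1600, 0.3140, 0.6140, 1.0000
Σ (Xₖ−Xₖ₋₁)(Yₖ+Yₖ₋₁) = (1/5)(0.0440+0.0000) + (1/5)(0.1600+0.0440) + (1/5)(0.3140+0.1600) + (1/5)(0.6140+0.3140) + (1/5)(1.0000+0.6140)
  = 0.0088 + 0.0408 + 0.0948 + 0.1856 + 0.3228 = 0.6528
G = 1 − 0.6528 = 0.3472

0.347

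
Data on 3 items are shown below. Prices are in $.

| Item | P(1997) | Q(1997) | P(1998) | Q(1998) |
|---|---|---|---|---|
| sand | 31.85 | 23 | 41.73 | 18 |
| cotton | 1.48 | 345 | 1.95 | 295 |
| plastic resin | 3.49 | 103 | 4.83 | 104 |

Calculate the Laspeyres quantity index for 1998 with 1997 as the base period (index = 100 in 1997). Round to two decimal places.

85.66

Laspeyres quantity index uses base-period prices as weights.
ΣP(1997)·Q(1998) = 31.85×18 + 1.48×295 + 3.49×104 = 573.3 + 436.6 + 362.96 = 1372.86
ΣP(1997)·Q(1997) = 31.85×23 + 1.48×345 + 3.49×103 = 732.55 + 510.6 + 359.47 = 1602.62
Index = 1372.86 / 1602.62 × 100 = 85.6635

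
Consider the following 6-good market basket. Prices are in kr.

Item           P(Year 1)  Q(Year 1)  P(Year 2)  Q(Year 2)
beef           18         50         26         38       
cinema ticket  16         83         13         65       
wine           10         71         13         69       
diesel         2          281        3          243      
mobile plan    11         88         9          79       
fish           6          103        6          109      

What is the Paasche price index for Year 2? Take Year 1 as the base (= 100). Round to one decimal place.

109.1

Paasche price index uses current-period quantities as weights.
ΣP(Year 2)·Q(Year 2) = 26×38 + 13×65 + 13×69 + 3×243 + 9×79 + 6×109 = 988 + 845 + 897 + 729 + 711 + 654 = 4824
ΣP(Year 1)·Q(Year 2) = 18×38 + 16×65 + 10×69 + 2×243 + 11×79 + 6×109 = 684 + 1040 + 690 + 486 + 869 + 654 = 4423
Index = 4824 / 4423 × 100 = 109.0662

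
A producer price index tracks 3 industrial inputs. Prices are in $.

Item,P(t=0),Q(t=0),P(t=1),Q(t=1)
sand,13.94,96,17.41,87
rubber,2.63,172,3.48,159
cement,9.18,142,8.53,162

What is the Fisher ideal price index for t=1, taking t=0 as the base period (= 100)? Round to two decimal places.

111.57

Laspeyres component (base-period weights):
ΣP(t=1)Q(t=0) = 17.41×96 + 3.48×172 + 8.53×142 = 1671.36 + 598.56 + 1211.26 = 3481.18
ΣP(t=0)Q(t=0) = 13.94×96 + 2.63×172 + 9.18×142 = 1338.24 + 452.36 + 1303.56 = 3094.16
L = 3481.18 / 3094.16 × 100 = 112.5081
Paasche component (current-period weights):
ΣP(t=1)Q(t=1) = 17.41×87 + 3.48×159 + 8.53×162 = 1514.67 + 553.32 + 1381.86 = 3449.85
ΣP(t=0)Q(t=1) = 13.94×87 + 2.63×159 + 9.18×162 = 1212.78 + 418.17 + 1487.16 = 3118.11
P = 3449.85 / 3118.11 × 100 = 110.6391
Fisher = √(L × P) = √(112.5081 × 110.6391) = 111.5697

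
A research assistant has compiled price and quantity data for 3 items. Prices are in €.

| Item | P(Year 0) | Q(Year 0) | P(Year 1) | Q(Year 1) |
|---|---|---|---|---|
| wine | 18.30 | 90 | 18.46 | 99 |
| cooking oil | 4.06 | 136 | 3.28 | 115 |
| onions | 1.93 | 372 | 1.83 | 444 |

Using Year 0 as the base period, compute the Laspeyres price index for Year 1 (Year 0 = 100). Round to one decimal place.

Laspeyres price index uses base-period quantities as weights.
ΣP(Year 1)·Q(Year 0) = 18.46×90 + 3.28×136 + 1.83×372 = 1661.4 + 446.08 + 680.76 = 2788.24
ΣP(Year 0)·Q(Year 0) = 18.30×90 + 4.06×136 + 1.93×372 = 1647 + 552.16 + 717.96 = 2917.12
Index = 2788.24 / 2917.12 × 100 = 95.5819

95.6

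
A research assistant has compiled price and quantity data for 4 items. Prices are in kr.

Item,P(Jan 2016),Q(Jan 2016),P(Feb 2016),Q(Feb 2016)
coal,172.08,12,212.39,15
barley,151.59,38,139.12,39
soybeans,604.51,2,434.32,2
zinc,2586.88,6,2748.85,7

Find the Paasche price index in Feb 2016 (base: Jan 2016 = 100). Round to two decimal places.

Paasche price index uses current-period quantities as weights.
ΣP(Feb 2016)·Q(Feb 2016) = 212.39×15 + 139.12×39 + 434.32×2 + 2748.85×7 = 3185.85 + 5425.68 + 868.64 + 19241.95 = 28722.12
ΣP(Jan 2016)·Q(Feb 2016) = 172.08×15 + 151.59×39 + 604.51×2 + 2586.88×7 = 2581.2 + 5912.01 + 1209.02 + 18108.16 = 27810.39
Index = 28722.12 / 27810.39 × 100 = 103.2784

103.28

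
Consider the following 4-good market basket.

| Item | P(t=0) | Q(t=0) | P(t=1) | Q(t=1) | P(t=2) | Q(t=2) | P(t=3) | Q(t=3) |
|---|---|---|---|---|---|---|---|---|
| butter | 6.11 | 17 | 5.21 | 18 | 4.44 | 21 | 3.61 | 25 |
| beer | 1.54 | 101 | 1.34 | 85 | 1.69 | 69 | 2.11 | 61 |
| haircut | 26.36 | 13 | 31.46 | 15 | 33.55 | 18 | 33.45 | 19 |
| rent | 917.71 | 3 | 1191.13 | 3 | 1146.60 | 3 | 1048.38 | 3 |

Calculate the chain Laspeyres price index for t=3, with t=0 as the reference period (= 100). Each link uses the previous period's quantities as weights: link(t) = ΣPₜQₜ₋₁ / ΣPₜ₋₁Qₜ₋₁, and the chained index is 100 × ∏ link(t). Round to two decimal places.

114.59

Link t=0→t=1:
ΣP(t=1)Q(t=0) = 5.21×17 + 1.34×101 + 31.46×13 + 1191.13×3 = 88.57 + 135.34 + 408.98 + 3573.39 = 4206.28
ΣP(t=0)Q(t=0) = 6.11×17 + 1.54×101 + 26.36×13 + 917.71×3 = 103.87 + 155.54 + 342.68 + 2753.13 = 3355.22
link = 4206.28/3355.22 = 1.253653
Link t=1→t=2:
ΣP(t=2)Q(t=1) = 4.44×18 + 1.69×85 + 33.55×15 + 1146.60×3 = 79.92 + 143.65 + 503.25 + 3439.8 = 4166.62
ΣP(t=1)Q(t=1) = 5.21×18 + 1.34×85 + 31.46×15 + 1191.13×3 = 93.78 + 113.9 + 471.9 + 3573.39 = 4252.97
link = 4166.62/4252.97 = 0.979697
Link t=2→t=3:
ΣP(t=3)Q(t=2) = 3.61×21 + 2.11×69 + 33.45×18 + 1048.38×3 = 75.81 + 145.59 + 602.1 + 3145.14 = 3968.64
ΣP(t=2)Q(t=2) = 4.44×21 + 1.69×69 + 33.55×18 + 1146.60×3 = 93.24 + 116.61 + 603.9 + 3439.8 = 4253.55
link = 3968.64/4253.55 = 0.933018
Chained index = 100 × 1.253653 × 0.979697 × 0.933018 = 114.5932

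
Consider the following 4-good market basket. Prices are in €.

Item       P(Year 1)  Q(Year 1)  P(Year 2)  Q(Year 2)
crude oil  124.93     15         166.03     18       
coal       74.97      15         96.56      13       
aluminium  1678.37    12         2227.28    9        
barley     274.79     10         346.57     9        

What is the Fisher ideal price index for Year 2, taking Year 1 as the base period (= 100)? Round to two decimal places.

131.81

Laspeyres component (base-period weights):
ΣP(Year 2)Q(Year 1) = 166.03×15 + 96.56×15 + 2227.28×12 + 346.57×10 = 2490.45 + 1448.4 + 26727.36 + 3465.7 = 34131.91
ΣP(Year 1)Q(Year 1) = 124.93×15 + 74.97×15 + 1678.37×12 + 274.79×10 = 1873.95 + 1124.55 + 20140.44 + 2747.9 = 25886.84
L = 34131.91 / 25886.84 × 100 = 131.8504
Paasche component (current-period weights):
ΣP(Year 2)Q(Year 2) = 166.03×18 + 96.56×13 + 2227.28×9 + 346.57×9 = 2988.54 + 1255.28 + 20045.52 + 3119.13 = 27408.47
ΣP(Year 1)Q(Year 2) = 124.93×18 + 74.97×13 + 1678.37×9 + 274.79×9 = 2248.74 + 974.61 + 15105.33 + 2473.11 = 20801.79
P = 27408.47 / 20801.79 × 100 = 131.7602
Fisher = √(L × P) = √(131.8504 × 131.7602) = 131.8053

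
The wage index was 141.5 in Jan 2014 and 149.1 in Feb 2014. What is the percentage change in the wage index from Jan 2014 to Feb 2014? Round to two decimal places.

5.37%

Change = (149.1 − 141.5) / 141.5 × 100
       = 7.6 / 141.5 × 100 = 5.3710%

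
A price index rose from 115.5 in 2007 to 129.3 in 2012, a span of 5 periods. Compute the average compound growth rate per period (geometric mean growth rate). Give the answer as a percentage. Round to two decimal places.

Growth factor = (129.3/115.5)^(1/5) = (1.119481)^(1/5) = 1.022830
Growth rate = 1.022830 − 1 = 0.022830 = 2.2830%

2.28%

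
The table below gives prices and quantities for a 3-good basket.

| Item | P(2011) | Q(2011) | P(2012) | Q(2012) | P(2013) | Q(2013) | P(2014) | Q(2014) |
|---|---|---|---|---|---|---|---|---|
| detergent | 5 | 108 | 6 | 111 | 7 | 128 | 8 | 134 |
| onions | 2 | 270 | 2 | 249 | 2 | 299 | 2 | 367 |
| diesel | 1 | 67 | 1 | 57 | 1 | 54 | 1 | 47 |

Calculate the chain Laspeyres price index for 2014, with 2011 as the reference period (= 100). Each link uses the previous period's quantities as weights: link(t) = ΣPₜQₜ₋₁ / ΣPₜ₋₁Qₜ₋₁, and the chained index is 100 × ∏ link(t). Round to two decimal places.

Link 2011→2012:
ΣP(2012)Q(2011) = 6×108 + 2×270 + 1×67 = 648 + 540 + 67 = 1255
ΣP(2011)Q(2011) = 5×108 + 2×270 + 1×67 = 540 + 540 + 67 = 1147
link = 1255/1147 = 1.094159
Link 2012→2013:
ΣP(2013)Q(2012) = 7×111 + 2×249 + 1×57 = 777 + 498 + 57 = 1332
ΣP(2012)Q(2012) = 6×111 + 2×249 + 1×57 = 666 + 498 + 57 = 1221
link = 1332/1221 = 1.090909
Link 2013→2014:
ΣP(2014)Q(2013) = 8×128 + 2×299 + 1×54 = 1024 + 598 + 54 = 1676
ΣP(2013)Q(2013) = 7×128 + 2×299 + 1×54 = 896 + 598 + 54 = 1548
link = 1676/1548 = 1.082687
Chained index = 100 × 1.094159 × 1.090909 × 1.082687 = 129.2326

129.23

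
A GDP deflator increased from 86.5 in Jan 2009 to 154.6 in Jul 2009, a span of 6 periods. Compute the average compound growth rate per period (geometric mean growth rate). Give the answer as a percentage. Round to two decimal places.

Growth factor = (154.6/86.5)^(1/6) = (1.787283)^(1/6) = 1.101621
Growth rate = 1.101621 − 1 = 0.101621 = 10.1621%

10.16%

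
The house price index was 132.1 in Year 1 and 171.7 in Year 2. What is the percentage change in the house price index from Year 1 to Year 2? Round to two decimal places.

29.98%

Change = (171.7 − 132.1) / 132.1 × 100
       = 39.6 / 132.1 × 100 = 29.9773%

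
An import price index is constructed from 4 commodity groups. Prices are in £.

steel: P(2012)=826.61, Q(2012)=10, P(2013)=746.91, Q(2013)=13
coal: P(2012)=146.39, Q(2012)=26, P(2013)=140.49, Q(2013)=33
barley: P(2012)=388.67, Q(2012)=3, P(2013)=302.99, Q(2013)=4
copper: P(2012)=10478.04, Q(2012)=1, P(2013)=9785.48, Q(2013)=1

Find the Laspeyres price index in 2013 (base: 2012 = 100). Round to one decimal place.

92.0

Laspeyres price index uses base-period quantities as weights.
ΣP(2013)·Q(2012) = 746.91×10 + 140.49×26 + 302.99×3 + 9785.48×1 = 7469.1 + 3652.74 + 908.97 + 9785.48 = 21816.29
ΣP(2012)·Q(2012) = 826.61×10 + 146.39×26 + 388.67×3 + 10478.04×1 = 8266.1 + 3806.14 + 1166.01 + 10478.04 = 23716.29
Index = 21816.29 / 23716.29 × 100 = 91.9886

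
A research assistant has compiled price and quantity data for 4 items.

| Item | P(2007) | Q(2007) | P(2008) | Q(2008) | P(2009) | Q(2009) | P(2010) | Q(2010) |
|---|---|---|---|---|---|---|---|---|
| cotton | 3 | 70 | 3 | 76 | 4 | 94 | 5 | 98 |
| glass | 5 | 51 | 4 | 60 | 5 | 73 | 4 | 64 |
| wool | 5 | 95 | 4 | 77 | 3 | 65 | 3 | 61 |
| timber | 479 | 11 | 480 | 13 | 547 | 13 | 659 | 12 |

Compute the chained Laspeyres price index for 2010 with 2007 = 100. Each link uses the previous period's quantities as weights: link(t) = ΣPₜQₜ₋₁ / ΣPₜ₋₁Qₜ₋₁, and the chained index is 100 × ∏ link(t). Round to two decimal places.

131.13

Link 2007→2008:
ΣP(2008)Q(2007) = 3×70 + 4×51 + 4×95 + 480×11 = 210 + 204 + 380 + 5280 = 6074
ΣP(2007)Q(2007) = 3×70 + 5×51 + 5×95 + 479×11 = 210 + 255 + 475 + 5269 = 6209
link = 6074/6209 = 0.978257
Link 2008→2009:
ΣP(2009)Q(2008) = 4×76 + 5×60 + 3×77 + 547×13 = 304 + 300 + 231 + 7111 = 7946
ΣP(2008)Q(2008) = 3×76 + 4×60 + 4×77 + 480×13 = 228 + 240 + 308 + 6240 = 7016
link = 7946/7016 = 1.132554
Link 2009→2010:
ΣP(2010)Q(2009) = 5×94 + 4×73 + 3×65 + 659×13 = 470 + 292 + 195 + 8567 = 9524
ΣP(2009)Q(2009) = 4×94 + 5×73 + 3×65 + 547×13 = 376 + 365 + 195 + 7111 = 8047
link = 9524/8047 = 1.183547
Chained index = 100 × 0.978257 × 1.132554 × 1.183547 = 131.1286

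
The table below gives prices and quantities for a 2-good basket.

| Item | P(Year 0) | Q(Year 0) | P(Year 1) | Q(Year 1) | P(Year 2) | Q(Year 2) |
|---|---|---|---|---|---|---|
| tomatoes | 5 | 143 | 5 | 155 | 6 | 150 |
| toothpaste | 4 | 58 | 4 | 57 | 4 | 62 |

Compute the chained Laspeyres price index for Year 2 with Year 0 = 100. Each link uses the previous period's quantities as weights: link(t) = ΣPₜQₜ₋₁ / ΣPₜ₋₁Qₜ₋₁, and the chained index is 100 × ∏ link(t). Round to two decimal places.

Link Year 0→Year 1:
ΣP(Year 1)Q(Year 0) = 5×143 + 4×58 = 715 + 232 = 947
ΣP(Year 0)Q(Year 0) = 5×143 + 4×58 = 715 + 232 = 947
link = 947/947 = 1.000000
Link Year 1→Year 2:
ΣP(Year 2)Q(Year 1) = 6×155 + 4×57 = 930 + 228 = 1158
ΣP(Year 1)Q(Year 1) = 5×155 + 4×57 = 775 + 228 = 1003
link = 1158/1003 = 1.154536
Chained index = 100 × 1.000000 × 1.154536 = 115.4536

115.45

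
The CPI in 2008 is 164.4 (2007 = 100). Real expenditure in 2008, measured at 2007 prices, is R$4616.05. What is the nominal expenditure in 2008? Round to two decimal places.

Nominal = Real × (Index/100) = 4616.05 × (164.4/100)
        = 4616.05 × 1.644 = 7588.7862

7588.79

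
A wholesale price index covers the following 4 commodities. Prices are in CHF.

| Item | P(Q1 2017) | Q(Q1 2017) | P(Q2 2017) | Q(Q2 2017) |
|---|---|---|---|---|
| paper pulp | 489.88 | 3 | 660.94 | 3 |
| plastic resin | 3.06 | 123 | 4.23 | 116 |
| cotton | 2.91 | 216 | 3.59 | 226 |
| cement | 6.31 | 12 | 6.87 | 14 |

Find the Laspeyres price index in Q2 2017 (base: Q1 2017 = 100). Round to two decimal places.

131.79

Laspeyres price index uses base-period quantities as weights.
ΣP(Q2 2017)·Q(Q1 2017) = 660.94×3 + 4.23×123 + 3.59×216 + 6.87×12 = 1982.82 + 520.29 + 775.44 + 82.44 = 3360.99
ΣP(Q1 2017)·Q(Q1 2017) = 489.88×3 + 3.06×123 + 2.91×216 + 6.31×12 = 1469.64 + 376.38 + 628.56 + 75.72 = 2550.3
Index = 3360.99 / 2550.3 × 100 = 131.7880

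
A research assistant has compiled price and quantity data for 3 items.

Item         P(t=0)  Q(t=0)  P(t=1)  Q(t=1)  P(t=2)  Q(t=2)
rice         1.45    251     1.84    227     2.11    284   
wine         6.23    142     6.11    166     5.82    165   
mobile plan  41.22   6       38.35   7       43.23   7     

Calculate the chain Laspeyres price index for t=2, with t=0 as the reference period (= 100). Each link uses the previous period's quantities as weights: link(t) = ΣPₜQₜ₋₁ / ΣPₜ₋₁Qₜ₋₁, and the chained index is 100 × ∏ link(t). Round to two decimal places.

Link t=0→t=1:
ΣP(t=1)Q(t=0) = 1.84×251 + 6.11×142 + 38.35×6 = 461.84 + 867.62 + 230.1 = 1559.56
ΣP(t=0)Q(t=0) = 1.45×251 + 6.23×142 + 41.22×6 = 363.95 + 884.66 + 247.32 = 1495.93
link = 1559.56/1495.93 = 1.042535
Link t=1→t=2:
ΣP(t=2)Q(t=1) = 2.11×227 + 5.82×166 + 43.23×7 = 478.97 + 966.12 + 302.61 = 1747.7
ΣP(t=1)Q(t=1) = 1.84×227 + 6.11×166 + 38.35×7 = 417.68 + 1014.26 + 268.45 = 1700.39
link = 1747.7/1700.39 = 1.027823
Chained index = 100 × 1.042535 × 1.027823 = 107.1542

107.15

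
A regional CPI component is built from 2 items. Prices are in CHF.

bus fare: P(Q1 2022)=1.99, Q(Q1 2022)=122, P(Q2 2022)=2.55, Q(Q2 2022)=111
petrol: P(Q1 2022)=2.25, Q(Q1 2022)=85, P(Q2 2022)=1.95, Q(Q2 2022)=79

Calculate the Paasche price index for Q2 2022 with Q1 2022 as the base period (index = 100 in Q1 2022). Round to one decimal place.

Paasche price index uses current-period quantities as weights.
ΣP(Q2 2022)·Q(Q2 2022) = 2.55×111 + 1.95×79 = 283.05 + 154.05 = 437.1
ΣP(Q1 2022)·Q(Q2 2022) = 1.99×111 + 2.25×79 = 220.89 + 177.75 = 398.64
Index = 437.1 / 398.64 × 100 = 109.6478

109.6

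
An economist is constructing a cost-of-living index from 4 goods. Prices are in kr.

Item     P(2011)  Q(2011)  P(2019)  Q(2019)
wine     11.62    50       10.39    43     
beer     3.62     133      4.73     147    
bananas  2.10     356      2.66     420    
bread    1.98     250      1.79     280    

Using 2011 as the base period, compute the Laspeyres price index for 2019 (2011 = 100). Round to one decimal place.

Laspeyres price index uses base-period quantities as weights.
ΣP(2019)·Q(2011) = 10.39×50 + 4.73×133 + 2.66×356 + 1.79×250 = 519.5 + 629.09 + 946.96 + 447.5 = 2543.05
ΣP(2011)·Q(2011) = 11.62×50 + 3.62×133 + 2.10×356 + 1.98×250 = 581 + 481.46 + 747.6 + 495 = 2305.06
Index = 2543.05 / 2305.06 × 100 = 110.3247

110.3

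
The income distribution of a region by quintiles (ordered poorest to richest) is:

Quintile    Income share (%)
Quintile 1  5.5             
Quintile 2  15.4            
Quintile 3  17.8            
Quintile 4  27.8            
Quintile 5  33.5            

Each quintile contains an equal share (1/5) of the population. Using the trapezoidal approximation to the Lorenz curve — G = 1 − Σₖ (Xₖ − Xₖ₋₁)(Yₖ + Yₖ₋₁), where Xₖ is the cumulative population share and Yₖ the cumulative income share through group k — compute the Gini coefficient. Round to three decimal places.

Cumulative income shares Yₖ: 0.0550, 0.2090, 0.3870, 0.6650, 1.0000
Σ (Xₖ−Xₖ₋₁)(Yₖ+Yₖ₋₁) = (1/5)(0.0550+0.0000) + (1/5)(0.2090+0.0550) + (1/5)(0.3870+0.2090) + (1/5)(0.6650+0.3870) + (1/5)(1.0000+0.6650)
  = 0.0110 + 0.0528 + 0.1192 + 0.2104 + 0.3330 = 0.7264
G = 1 − 0.7264 = 0.2736

0.274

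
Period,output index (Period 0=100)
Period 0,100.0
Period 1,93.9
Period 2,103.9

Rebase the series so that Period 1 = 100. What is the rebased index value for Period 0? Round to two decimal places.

106.50

Rebased(Period 0) = 100.0 / 93.9 × 100 = 106.4963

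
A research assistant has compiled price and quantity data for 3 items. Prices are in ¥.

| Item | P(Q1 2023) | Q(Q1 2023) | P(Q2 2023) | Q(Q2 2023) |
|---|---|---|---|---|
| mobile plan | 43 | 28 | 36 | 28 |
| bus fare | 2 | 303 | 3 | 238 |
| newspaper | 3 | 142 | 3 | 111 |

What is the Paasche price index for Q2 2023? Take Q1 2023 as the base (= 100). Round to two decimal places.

Paasche price index uses current-period quantities as weights.
ΣP(Q2 2023)·Q(Q2 2023) = 36×28 + 3×238 + 3×111 = 1008 + 714 + 333 = 2055
ΣP(Q1 2023)·Q(Q2 2023) = 43×28 + 2×238 + 3×111 = 1204 + 476 + 333 = 2013
Index = 2055 / 2013 × 100 = 102.0864

102.09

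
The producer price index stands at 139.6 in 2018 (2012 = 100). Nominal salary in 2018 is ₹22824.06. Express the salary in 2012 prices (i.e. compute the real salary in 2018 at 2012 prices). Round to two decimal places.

16349.61

Real = Nominal ÷ (Index/100) = 22824.06 ÷ (139.6/100)
     = 22824.06 ÷ 1.396 = 16349.6132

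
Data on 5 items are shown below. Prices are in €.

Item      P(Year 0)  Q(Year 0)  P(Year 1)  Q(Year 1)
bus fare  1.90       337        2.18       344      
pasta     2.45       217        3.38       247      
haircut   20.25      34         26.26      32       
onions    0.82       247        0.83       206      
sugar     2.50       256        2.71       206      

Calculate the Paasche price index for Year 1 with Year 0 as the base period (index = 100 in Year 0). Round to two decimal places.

121.76

Paasche price index uses current-period quantities as weights.
ΣP(Year 1)·Q(Year 1) = 2.18×344 + 3.38×247 + 26.26×32 + 0.83×206 + 2.71×206 = 749.92 + 834.86 + 840.32 + 170.98 + 558.26 = 3154.34
ΣP(Year 0)·Q(Year 1) = 1.90×344 + 2.45×247 + 20.25×32 + 0.82×206 + 2.50×206 = 653.6 + 605.15 + 648 + 168.92 + 515 = 2590.67
Index = 3154.34 / 2590.67 × 100 = 121.7577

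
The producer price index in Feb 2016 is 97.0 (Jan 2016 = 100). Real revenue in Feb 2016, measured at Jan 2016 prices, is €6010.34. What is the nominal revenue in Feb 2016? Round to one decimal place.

5830.0

Nominal = Real × (Index/100) = 6010.34 × (97.0/100)
        = 6010.34 × 0.970 = 5830.0298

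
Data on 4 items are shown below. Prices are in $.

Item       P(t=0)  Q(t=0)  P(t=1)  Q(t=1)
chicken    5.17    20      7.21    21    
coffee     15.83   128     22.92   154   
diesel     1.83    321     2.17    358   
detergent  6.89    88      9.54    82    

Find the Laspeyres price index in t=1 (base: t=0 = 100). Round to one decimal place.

138.8

Laspeyres price index uses base-period quantities as weights.
ΣP(t=1)·Q(t=0) = 7.21×20 + 22.92×128 + 2.17×321 + 9.54×88 = 144.2 + 2933.76 + 696.57 + 839.52 = 4614.05
ΣP(t=0)·Q(t=0) = 5.17×20 + 15.83×128 + 1.83×321 + 6.89×88 = 103.4 + 2026.24 + 587.43 + 606.32 = 3323.39
Index = 4614.05 / 3323.39 × 100 = 138.8356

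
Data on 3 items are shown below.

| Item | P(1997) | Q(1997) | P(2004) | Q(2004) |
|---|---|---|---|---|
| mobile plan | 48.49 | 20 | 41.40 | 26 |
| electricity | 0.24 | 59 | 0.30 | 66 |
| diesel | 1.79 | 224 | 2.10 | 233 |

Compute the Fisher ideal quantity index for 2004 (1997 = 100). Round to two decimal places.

121.38

Laspeyres component (base-period weights):
ΣP(1997)Q(2004) = 48.49×26 + 0.24×66 + 1.79×233 = 1260.74 + 15.84 + 417.07 = 1693.65
ΣP(1997)Q(1997) = 48.49×20 + 0.24×59 + 1.79×224 = 969.8 + 14.16 + 400.96 = 1384.92
L = 1693.65 / 1384.92 × 100 = 122.2923
Paasche component (current-period weights):
ΣP(2004)Q(2004) = 41.40×26 + 0.30×66 + 2.10×233 = 1076.4 + 19.8 + 489.3 = 1585.5
ΣP(2004)Q(1997) = 41.40×20 + 0.30×59 + 2.10×224 = 828 + 17.7 + 470.4 = 1316.1
P = 1585.5 / 1316.1 × 100 = 120.4696
Fisher = √(L × P) = √(122.2923 × 120.4696) = 121.3775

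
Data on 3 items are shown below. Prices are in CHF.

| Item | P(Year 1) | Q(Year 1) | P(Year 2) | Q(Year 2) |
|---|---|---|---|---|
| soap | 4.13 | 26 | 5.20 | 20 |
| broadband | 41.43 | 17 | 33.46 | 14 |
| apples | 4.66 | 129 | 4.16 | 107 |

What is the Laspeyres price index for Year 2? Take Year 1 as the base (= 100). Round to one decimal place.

Laspeyres price index uses base-period quantities as weights.
ΣP(Year 2)·Q(Year 1) = 5.20×26 + 33.46×17 + 4.16×129 = 135.2 + 568.82 + 536.64 = 1240.66
ΣP(Year 1)·Q(Year 1) = 4.13×26 + 41.43×17 + 4.66×129 = 107.38 + 704.31 + 601.14 = 1412.83
Index = 1240.66 / 1412.83 × 100 = 87.8138

87.8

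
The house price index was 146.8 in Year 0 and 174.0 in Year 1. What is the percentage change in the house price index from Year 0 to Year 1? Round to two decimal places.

18.53%

Change = (174.0 − 146.8) / 146.8 × 100
       = 27.2 / 146.8 × 100 = 18.5286%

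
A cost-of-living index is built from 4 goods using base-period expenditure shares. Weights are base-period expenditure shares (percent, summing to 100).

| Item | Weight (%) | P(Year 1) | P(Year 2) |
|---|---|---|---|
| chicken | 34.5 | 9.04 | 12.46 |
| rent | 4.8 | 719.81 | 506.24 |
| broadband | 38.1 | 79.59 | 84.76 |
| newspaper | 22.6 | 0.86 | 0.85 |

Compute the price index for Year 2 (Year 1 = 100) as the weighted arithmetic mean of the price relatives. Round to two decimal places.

chicken: 34.5 × (12.46/9.04) = 34.5 × 1.378319 = 47.5520
rent: 4.8 × (506.24/719.81) = 4.8 × 0.703297 = 3.3758
broadband: 38.1 × (84.76/79.59) = 38.1 × 1.064958 = 40.5749
newspaper: 22.6 × (0.85/0.86) = 22.6 × 0.988372 = 22.3372
Index = Σ wᵢ·(p₁ᵢ/p₀ᵢ) = 47.5520 + 3.3758 + 40.5749 + 22.3372 = 113.8399

113.84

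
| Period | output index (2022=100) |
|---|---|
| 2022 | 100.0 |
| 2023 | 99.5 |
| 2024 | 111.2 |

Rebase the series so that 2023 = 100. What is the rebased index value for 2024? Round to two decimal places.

Rebased(2024) = 111.2 / 99.5 × 100 = 111.7588

111.76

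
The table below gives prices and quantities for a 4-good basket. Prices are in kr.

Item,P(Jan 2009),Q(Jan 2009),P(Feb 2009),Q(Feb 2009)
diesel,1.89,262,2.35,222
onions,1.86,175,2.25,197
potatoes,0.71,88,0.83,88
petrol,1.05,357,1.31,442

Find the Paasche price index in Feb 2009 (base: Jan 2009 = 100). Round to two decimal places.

Paasche price index uses current-period quantities as weights.
ΣP(Feb 2009)·Q(Feb 2009) = 2.35×222 + 2.25×197 + 0.83×88 + 1.31×442 = 521.7 + 443.25 + 73.04 + 579.02 = 1617.01
ΣP(Jan 2009)·Q(Feb 2009) = 1.89×222 + 1.86×197 + 0.71×88 + 1.05×442 = 419.58 + 366.42 + 62.48 + 464.1 = 1312.58
Index = 1617.01 / 1312.58 × 100 = 123.1933

123.19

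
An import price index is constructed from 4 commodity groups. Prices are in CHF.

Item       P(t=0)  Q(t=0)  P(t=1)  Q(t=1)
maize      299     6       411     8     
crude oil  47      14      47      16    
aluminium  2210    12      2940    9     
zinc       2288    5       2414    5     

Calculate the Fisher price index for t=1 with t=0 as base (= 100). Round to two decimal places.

Laspeyres component (base-period weights):
ΣP(t=1)Q(t=0) = 411×6 + 47×14 + 2940×12 + 2414×5 = 2466 + 658 + 35280 + 12070 = 50474
ΣP(t=0)Q(t=0) = 299×6 + 47×14 + 2210×12 + 2288×5 = 1794 + 658 + 26520 + 11440 = 40412
L = 50474 / 40412 × 100 = 124.8985
Paasche component (current-period weights):
ΣP(t=1)Q(t=1) = 411×8 + 47×16 + 2940×9 + 2414×5 = 3288 + 752 + 26460 + 12070 = 42570
ΣP(t=0)Q(t=1) = 299×8 + 47×16 + 2210×9 + 2288×5 = 2392 + 752 + 19890 + 11440 = 34474
P = 42570 / 34474 × 100 = 123.4844
Fisher = √(L × P) = √(124.8985 × 123.4844) = 124.1894

124.19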